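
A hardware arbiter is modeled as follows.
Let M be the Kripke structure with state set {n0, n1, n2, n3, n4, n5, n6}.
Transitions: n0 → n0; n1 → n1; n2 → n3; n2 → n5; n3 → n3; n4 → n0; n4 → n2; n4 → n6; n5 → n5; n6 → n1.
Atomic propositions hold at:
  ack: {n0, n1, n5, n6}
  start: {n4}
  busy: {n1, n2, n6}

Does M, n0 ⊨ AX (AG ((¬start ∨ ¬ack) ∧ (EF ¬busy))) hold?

Yes

Sat(¬start) = {n0, n1, n2, n3, n5, n6}
Sat(¬ack) = {n2, n3, n4}
Sat(¬start ∨ ¬ack) = {n0, n1, n2, n3, n4, n5, n6}
Sat(¬busy) = {n0, n3, n4, n5}
EF ¬busy: least fixpoint, start Z0 = {n0, n3, n4, n5}, add states with some successor in Z. Z1 = {n0, n2, n3, n4, n5}; fixed.
Sat(EF ¬busy) = {n0, n2, n3, n4, n5}
Sat((¬start ∨ ¬ack) ∧ (EF ¬busy)) = {n0, n2, n3, n4, n5}
AG ((¬start ∨ ¬ack) ∧ (EF ¬busy)): greatest fixpoint, start Z0 = {n0, n2, n3, n4, n5}, keep only states in Sat with every successor in Z. Z1 = {n0, n2, n3, n5}; fixed.
Sat(AG ((¬start ∨ ¬ack) ∧ (EF ¬busy))) = {n0, n2, n3, n5}
Sat(AX (AG ((¬start ∨ ¬ack) ∧ (EF ¬busy)))) = {s : every successor in {n0, n2, n3, n5}} = {n0, n2, n3, n5}
n0 ∈ Sat(AX (AG ((¬start ∨ ¬ack) ∧ (EF ¬busy)))) = {n0, n2, n3, n5}, so the formula holds at n0.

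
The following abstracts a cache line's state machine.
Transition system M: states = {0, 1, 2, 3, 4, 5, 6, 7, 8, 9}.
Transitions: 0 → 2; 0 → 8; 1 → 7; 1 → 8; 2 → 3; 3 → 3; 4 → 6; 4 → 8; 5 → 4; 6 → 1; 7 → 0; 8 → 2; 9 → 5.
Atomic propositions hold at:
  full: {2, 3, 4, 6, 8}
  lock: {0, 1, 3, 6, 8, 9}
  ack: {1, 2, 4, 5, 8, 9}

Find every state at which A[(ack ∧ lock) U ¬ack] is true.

Sat(ack ∧ lock) = {1, 8, 9}
Sat(¬ack) = {0, 3, 6, 7}
A[(ack ∧ lock) U ¬ack]: least fixpoint, start Z0 = Sat(¬ack) = {0, 3, 6, 7}, add states in Sat(ack ∧ lock) with every successor in Z. Already a fixed point.
Sat(A[(ack ∧ lock) U ¬ack]) = {0, 3, 6, 7}

{0, 3, 6, 7}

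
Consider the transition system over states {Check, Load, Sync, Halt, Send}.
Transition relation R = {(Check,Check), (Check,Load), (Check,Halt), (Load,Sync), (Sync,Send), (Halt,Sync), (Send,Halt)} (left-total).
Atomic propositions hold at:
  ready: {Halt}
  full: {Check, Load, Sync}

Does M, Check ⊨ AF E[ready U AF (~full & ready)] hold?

Sat(~full) = {Halt, Send}
Sat(~full & ready) = {Halt}
AF (~full & ready): least fixpoint, start Z0 = {Halt}, add states with every successor in Z. Z1 = {Halt, Send}; Z2 = {Sync, Halt, Send}; Z3 = {Load, Sync, Halt, Send}; fixed.
Sat(AF (~full & ready)) = {Load, Sync, Halt, Send}
E[ready U AF (~full & ready)]: least fixpoint, start Z0 = Sat(AF (~full & ready)) = {Load, Sync, Halt, Send}, add states in Sat(ready) with some successor in Z. Already a fixed point.
Sat(E[ready U AF (~full & ready)]) = {Load, Sync, Halt, Send}
AF E[ready U AF (~full & ready)]: least fixpoint, start Z0 = {Load, Sync, Halt, Send}, add states with every successor in Z. Already a fixed point.
Sat(AF E[ready U AF (~full & ready)]) = {Load, Sync, Halt, Send}
Check ∉ Sat(AF E[ready U AF (~full & ready)]) = {Load, Sync, Halt, Send}, so the formula does not hold at Check.

No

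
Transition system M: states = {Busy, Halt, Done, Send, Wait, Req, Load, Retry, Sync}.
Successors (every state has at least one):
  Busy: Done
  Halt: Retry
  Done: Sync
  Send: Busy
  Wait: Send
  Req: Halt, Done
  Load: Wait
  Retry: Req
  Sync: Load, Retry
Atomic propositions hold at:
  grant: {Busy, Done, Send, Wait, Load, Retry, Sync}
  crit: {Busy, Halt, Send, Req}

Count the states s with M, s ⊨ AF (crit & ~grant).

3

Sat(~grant) = {Halt, Req}
Sat(crit & ~grant) = {Halt, Req}
AF (crit & ~grant): least fixpoint, start Z0 = {Halt, Req}, add states with every successor in Z. Z1 = {Halt, Req, Retry}; fixed.
Sat(AF (crit & ~grant)) = {Halt, Req, Retry}
|Sat(AF (crit & ~grant))| = |{Halt, Req, Retry}| = 3.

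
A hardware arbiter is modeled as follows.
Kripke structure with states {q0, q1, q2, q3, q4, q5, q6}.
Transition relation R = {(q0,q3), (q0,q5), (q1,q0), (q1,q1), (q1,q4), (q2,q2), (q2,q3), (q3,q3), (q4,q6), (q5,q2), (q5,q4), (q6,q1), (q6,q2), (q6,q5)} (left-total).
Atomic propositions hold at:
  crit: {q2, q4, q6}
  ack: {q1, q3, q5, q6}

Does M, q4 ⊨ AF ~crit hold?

No

Sat(~crit) = {q0, q1, q3, q5}
AF ~crit: least fixpoint, start Z0 = {q0, q1, q3, q5}, add states with every successor in Z. Already a fixed point.
Sat(AF ~crit) = {q0, q1, q3, q5}
q4 ∉ Sat(AF ~crit) = {q0, q1, q3, q5}, so the formula does not hold at q4.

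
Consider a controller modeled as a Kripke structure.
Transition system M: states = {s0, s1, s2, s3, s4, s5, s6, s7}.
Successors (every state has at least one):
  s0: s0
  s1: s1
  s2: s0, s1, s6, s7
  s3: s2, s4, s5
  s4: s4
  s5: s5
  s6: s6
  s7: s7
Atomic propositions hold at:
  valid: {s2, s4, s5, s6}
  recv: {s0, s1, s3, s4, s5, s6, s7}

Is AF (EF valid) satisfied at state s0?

EF valid: least fixpoint, start Z0 = {s2, s4, s5, s6}, add states with some successor in Z. Z1 = {s2, s3, s4, s5, s6}; fixed.
Sat(EF valid) = {s2, s3, s4, s5, s6}
AF (EF valid): least fixpoint, start Z0 = {s2, s3, s4, s5, s6}, add states with every successor in Z. Already a fixed point.
Sat(AF (EF valid)) = {s2, s3, s4, s5, s6}
s0 ∉ Sat(AF (EF valid)) = {s2, s3, s4, s5, s6}, so the formula does not hold at s0.

No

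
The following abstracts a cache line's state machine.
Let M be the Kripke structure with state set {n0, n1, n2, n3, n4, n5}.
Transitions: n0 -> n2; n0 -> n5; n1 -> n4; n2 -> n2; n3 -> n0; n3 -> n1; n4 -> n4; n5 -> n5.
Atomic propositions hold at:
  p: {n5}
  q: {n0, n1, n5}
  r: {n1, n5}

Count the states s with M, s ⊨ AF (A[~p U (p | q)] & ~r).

2

Sat(~p) = {n0, n1, n2, n3, n4}
Sat(p | q) = {n0, n1, n5}
A[~p U (p | q)]: least fixpoint, start Z0 = Sat((p | q)) = {n0, n1, n5}, add states in Sat(~p) with every successor in Z. Z1 = {n0, n1, n3, n5}; fixed.
Sat(A[~p U (p | q)]) = {n0, n1, n3, n5}
Sat(~r) = {n0, n2, n3, n4}
Sat(A[~p U (p | q)] & ~r) = {n0, n3}
AF (A[~p U (p | q)] & ~r): least fixpoint, start Z0 = {n0, n3}, add states with every successor in Z. Already a fixed point.
Sat(AF (A[~p U (p | q)] & ~r)) = {n0, n3}
|Sat(AF (A[~p U (p | q)] & ~r))| = |{n0, n3}| = 2.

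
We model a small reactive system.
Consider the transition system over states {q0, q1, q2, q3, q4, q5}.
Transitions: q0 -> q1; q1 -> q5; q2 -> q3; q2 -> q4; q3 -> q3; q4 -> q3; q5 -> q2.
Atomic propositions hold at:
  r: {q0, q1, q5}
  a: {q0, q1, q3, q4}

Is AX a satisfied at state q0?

Sat(AX a) = {s : every successor in {q0, q1, q3, q4}} = {q0, q2, q3, q4}
q0 ∈ Sat(AX a) = {q0, q2, q3, q4}, so the formula holds at q0.

Yes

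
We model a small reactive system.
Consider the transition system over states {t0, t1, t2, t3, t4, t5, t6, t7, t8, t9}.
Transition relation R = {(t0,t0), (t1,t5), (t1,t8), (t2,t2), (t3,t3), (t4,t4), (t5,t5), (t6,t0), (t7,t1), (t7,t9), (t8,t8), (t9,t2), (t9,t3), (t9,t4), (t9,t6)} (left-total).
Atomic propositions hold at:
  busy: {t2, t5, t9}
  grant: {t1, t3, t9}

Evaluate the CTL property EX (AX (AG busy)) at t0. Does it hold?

No

AG busy: greatest fixpoint, start Z0 = {t2, t5, t9}, keep only states in Sat with every successor in Z. Z1 = {t2, t5}; fixed.
Sat(AG busy) = {t2, t5}
Sat(AX (AG busy)) = {s : every successor in {t2, t5}} = {t2, t5}
Sat(EX (AX (AG busy))) = {s : some successor in {t2, t5}} = {t1, t2, t5, t9}
t0 ∉ Sat(EX (AX (AG busy))) = {t1, t2, t5, t9}, so the formula does not hold at t0.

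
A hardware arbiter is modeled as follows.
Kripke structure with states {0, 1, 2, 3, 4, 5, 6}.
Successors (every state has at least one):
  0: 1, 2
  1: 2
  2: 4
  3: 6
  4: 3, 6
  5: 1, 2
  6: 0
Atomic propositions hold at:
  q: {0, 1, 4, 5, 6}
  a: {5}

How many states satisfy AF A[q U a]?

A[q U a]: least fixpoint, start Z0 = Sat(a) = {5}, add states in Sat(q) with every successor in Z. Already a fixed point.
Sat(A[q U a]) = {5}
AF A[q U a]: least fixpoint, start Z0 = {5}, add states with every successor in Z. Already a fixed point.
Sat(AF A[q U a]) = {5}
|Sat(AF A[q U a])| = |{5}| = 1.

1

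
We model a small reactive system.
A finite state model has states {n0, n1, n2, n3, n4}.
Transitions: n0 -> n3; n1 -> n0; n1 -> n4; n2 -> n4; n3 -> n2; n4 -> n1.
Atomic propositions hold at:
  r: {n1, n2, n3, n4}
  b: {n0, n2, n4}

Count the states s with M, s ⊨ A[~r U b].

3

Sat(~r) = {n0}
A[~r U b]: least fixpoint, start Z0 = Sat(b) = {n0, n2, n4}, add states in Sat(~r) with every successor in Z. Already a fixed point.
Sat(A[~r U b]) = {n0, n2, n4}
|Sat(A[~r U b])| = |{n0, n2, n4}| = 3.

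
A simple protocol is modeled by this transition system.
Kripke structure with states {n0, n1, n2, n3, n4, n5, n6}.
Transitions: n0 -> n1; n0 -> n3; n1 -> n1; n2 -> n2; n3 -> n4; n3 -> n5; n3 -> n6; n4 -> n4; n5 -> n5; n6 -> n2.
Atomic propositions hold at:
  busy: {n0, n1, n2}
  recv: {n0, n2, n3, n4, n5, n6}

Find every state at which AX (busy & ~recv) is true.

{n1}

Sat(~recv) = {n1}
Sat(busy & ~recv) = {n1}
Sat(AX (busy & ~recv)) = {s : every successor in {n1}} = {n1}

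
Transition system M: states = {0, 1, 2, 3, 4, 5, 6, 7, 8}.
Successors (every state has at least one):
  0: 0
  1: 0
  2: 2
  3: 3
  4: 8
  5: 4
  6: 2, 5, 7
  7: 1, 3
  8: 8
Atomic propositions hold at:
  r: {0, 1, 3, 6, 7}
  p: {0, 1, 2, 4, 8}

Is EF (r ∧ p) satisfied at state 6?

Sat(r ∧ p) = {0, 1}
EF (r ∧ p): least fixpoint, start Z0 = {0, 1}, add states with some successor in Z. Z1 = {0, 1, 7}; Z2 = {0, 1, 6, 7}; fixed.
Sat(EF (r ∧ p)) = {0, 1, 6, 7}
6 ∈ Sat(EF (r ∧ p)) = {0, 1, 6, 7}, so the formula holds at 6.

Yes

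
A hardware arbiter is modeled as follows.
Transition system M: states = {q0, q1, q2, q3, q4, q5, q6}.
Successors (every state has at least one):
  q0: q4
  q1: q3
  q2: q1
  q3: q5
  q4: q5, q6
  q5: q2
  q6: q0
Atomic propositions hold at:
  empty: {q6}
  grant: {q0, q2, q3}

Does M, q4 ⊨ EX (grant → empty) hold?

Yes

Sat(grant → empty) = {q1, q4, q5, q6}
Sat(EX (grant → empty)) = {s : some successor in {q1, q4, q5, q6}} = {q0, q2, q3, q4}
q4 ∈ Sat(EX (grant → empty)) = {q0, q2, q3, q4}, so the formula holds at q4.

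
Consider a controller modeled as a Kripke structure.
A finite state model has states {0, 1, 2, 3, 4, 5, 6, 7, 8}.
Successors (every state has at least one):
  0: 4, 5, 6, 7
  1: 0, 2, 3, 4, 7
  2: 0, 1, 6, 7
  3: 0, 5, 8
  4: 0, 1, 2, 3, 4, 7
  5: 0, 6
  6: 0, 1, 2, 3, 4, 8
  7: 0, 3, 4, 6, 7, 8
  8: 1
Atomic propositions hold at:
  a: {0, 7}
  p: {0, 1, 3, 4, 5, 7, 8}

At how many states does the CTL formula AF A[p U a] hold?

2

A[p U a]: least fixpoint, start Z0 = Sat(a) = {0, 7}, add states in Sat(p) with every successor in Z. Already a fixed point.
Sat(A[p U a]) = {0, 7}
AF A[p U a]: least fixpoint, start Z0 = {0, 7}, add states with every successor in Z. Already a fixed point.
Sat(AF A[p U a]) = {0, 7}
|Sat(AF A[p U a])| = |{0, 7}| = 2.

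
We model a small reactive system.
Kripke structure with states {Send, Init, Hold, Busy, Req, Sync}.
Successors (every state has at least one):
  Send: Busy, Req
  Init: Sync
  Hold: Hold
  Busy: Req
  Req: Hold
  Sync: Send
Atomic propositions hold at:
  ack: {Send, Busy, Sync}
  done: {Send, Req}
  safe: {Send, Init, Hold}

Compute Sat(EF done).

EF done: least fixpoint, start Z0 = {Send, Req}, add states with some successor in Z. Z1 = {Send, Busy, Req, Sync}; Z2 = {Send, Init, Busy, Req, Sync}; fixed.
Sat(EF done) = {Send, Init, Busy, Req, Sync}

{Send, Init, Busy, Req, Sync}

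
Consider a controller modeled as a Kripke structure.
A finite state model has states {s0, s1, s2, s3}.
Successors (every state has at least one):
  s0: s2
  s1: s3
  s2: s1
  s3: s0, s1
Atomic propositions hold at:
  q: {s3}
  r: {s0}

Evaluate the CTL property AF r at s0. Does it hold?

AF r: least fixpoint, start Z0 = {s0}, add states with every successor in Z. Already a fixed point.
Sat(AF r) = {s0}
s0 ∈ Sat(AF r) = {s0}, so the formula holds at s0.

Yes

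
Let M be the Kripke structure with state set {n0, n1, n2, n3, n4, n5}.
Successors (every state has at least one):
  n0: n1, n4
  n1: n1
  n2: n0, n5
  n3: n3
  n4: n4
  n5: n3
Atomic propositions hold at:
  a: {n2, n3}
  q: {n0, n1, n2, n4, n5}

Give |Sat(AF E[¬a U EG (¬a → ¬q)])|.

2

Sat(¬a) = {n0, n1, n4, n5}
Sat(¬q) = {n3}
Sat(¬a → ¬q) = {n2, n3}
EG (¬a → ¬q): greatest fixpoint, start Z0 = {n2, n3}, keep only states in Sat with some successor in Z. Z1 = {n3}; fixed.
Sat(EG (¬a → ¬q)) = {n3}
E[¬a U EG (¬a → ¬q)]: least fixpoint, start Z0 = Sat(EG (¬a → ¬q)) = {n3}, add states in Sat(¬a) with some successor in Z. Z1 = {n3, n5}; fixed.
Sat(E[¬a U EG (¬a → ¬q)]) = {n3, n5}
AF E[¬a U EG (¬a → ¬q)]: least fixpoint, start Z0 = {n3, n5}, add states with every successor in Z. Already a fixed point.
Sat(AF E[¬a U EG (¬a → ¬q)]) = {n3, n5}
|Sat(AF E[¬a U EG (¬a → ¬q)])| = |{n3, n5}| = 2.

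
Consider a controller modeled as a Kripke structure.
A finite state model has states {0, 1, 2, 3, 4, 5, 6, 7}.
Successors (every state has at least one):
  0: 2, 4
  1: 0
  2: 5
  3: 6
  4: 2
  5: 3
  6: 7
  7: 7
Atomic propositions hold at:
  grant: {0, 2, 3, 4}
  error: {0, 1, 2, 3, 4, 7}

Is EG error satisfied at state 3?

No

EG error: greatest fixpoint, start Z0 = {0, 1, 2, 3, 4, 7}, keep only states in Sat with some successor in Z. Z1 = {0, 1, 4, 7}; Z2 = {0, 1, 7}; Z3 = {1, 7}; Z4 = {7}; fixed.
Sat(EG error) = {7}
3 ∉ Sat(EG error) = {7}, so the formula does not hold at 3.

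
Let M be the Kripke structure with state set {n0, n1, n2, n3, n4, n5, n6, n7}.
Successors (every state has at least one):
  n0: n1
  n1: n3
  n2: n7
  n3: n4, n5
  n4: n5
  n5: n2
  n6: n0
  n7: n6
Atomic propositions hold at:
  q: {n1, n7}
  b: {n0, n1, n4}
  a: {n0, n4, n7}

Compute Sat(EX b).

Sat(EX b) = {s : some successor in {n0, n1, n4}} = {n0, n3, n6}

{n0, n3, n6}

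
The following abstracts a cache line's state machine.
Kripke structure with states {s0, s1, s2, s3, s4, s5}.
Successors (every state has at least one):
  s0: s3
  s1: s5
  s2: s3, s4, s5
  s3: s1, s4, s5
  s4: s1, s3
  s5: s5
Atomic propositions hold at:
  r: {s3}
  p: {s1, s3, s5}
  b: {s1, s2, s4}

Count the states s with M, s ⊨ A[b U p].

A[b U p]: least fixpoint, start Z0 = Sat(p) = {s1, s3, s5}, add states in Sat(b) with every successor in Z. Z1 = {s1, s3, s4, s5}; Z2 = {s1, s2, s3, s4, s5}; fixed.
Sat(A[b U p]) = {s1, s2, s3, s4, s5}
|Sat(A[b U p])| = |{s1, s2, s3, s4, s5}| = 5.

5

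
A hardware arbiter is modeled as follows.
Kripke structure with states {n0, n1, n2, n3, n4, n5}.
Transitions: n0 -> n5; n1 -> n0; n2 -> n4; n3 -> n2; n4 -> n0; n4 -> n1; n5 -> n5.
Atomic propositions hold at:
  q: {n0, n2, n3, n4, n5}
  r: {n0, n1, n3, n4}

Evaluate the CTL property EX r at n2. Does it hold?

Sat(EX r) = {s : some successor in {n0, n1, n3, n4}} = {n1, n2, n4}
n2 ∈ Sat(EX r) = {n1, n2, n4}, so the formula holds at n2.

Yes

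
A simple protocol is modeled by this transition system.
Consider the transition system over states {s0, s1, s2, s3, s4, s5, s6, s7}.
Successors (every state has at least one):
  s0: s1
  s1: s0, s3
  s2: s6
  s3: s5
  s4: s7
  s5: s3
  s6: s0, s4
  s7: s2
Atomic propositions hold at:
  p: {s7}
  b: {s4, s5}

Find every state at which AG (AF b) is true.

{s3, s5}

AF b: least fixpoint, start Z0 = {s4, s5}, add states with every successor in Z. Z1 = {s3, s4, s5}; fixed.
Sat(AF b) = {s3, s4, s5}
AG (AF b): greatest fixpoint, start Z0 = {s3, s4, s5}, keep only states in Sat with every successor in Z. Z1 = {s3, s5}; fixed.
Sat(AG (AF b)) = {s3, s5}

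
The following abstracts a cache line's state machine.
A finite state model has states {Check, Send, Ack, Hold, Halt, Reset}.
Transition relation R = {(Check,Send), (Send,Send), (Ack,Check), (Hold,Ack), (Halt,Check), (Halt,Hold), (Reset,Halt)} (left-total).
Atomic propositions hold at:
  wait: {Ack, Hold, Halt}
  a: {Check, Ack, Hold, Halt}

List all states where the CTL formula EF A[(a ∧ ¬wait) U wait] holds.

Sat(¬wait) = {Check, Send, Reset}
Sat(a ∧ ¬wait) = {Check}
A[(a ∧ ¬wait) U wait]: least fixpoint, start Z0 = Sat(wait) = {Ack, Hold, Halt}, add states in Sat(a ∧ ¬wait) with every successor in Z. Already a fixed point.
Sat(A[(a ∧ ¬wait) U wait]) = {Ack, Hold, Halt}
EF A[(a ∧ ¬wait) U wait]: least fixpoint, start Z0 = {Ack, Hold, Halt}, add states with some successor in Z. Z1 = {Ack, Hold, Halt, Reset}; fixed.
Sat(EF A[(a ∧ ¬wait) U wait]) = {Ack, Hold, Halt, Reset}

{Ack, Hold, Halt, Reset}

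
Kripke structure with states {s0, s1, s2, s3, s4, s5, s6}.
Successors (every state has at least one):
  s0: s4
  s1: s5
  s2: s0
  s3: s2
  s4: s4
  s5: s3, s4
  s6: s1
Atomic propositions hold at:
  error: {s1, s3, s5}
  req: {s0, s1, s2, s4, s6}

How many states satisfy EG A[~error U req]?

3

Sat(~error) = {s0, s2, s4, s6}
A[~error U req]: least fixpoint, start Z0 = Sat(req) = {s0, s1, s2, s4, s6}, add states in Sat(~error) with every successor in Z. Already a fixed point.
Sat(A[~error U req]) = {s0, s1, s2, s4, s6}
EG A[~error U req]: greatest fixpoint, start Z0 = {s0, s1, s2, s4, s6}, keep only states in Sat with some successor in Z. Z1 = {s0, s2, s4, s6}; Z2 = {s0, s2, s4}; fixed.
Sat(EG A[~error U req]) = {s0, s2, s4}
|Sat(EG A[~error U req])| = |{s0, s2, s4}| = 3.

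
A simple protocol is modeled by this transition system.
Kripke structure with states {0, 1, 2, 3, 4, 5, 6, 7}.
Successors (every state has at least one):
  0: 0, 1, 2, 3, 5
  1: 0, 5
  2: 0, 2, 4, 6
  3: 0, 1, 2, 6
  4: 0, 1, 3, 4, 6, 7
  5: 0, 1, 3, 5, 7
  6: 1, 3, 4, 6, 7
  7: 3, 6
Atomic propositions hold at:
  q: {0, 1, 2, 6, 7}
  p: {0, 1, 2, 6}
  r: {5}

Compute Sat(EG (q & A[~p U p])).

Sat(~p) = {3, 4, 5, 7}
A[~p U p]: least fixpoint, start Z0 = Sat(p) = {0, 1, 2, 6}, add states in Sat(~p) with every successor in Z. Z1 = {0, 1, 2, 3, 6}; Z2 = {0, 1, 2, 3, 6, 7}; fixed.
Sat(A[~p U p]) = {0, 1, 2, 3, 6, 7}
Sat(q & A[~p U p]) = {0, 1, 2, 6, 7}
EG (q & A[~p U p]): greatest fixpoint, start Z0 = {0, 1, 2, 6, 7}, keep only states in Sat with some successor in Z. Already a fixed point.
Sat(EG (q & A[~p U p])) = {0, 1, 2, 6, 7}

{0, 1, 2, 6, 7}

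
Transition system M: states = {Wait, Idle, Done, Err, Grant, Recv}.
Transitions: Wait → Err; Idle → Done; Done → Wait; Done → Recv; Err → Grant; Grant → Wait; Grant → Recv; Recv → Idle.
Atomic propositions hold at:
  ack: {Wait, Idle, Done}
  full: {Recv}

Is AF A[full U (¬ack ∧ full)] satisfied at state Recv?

Sat(¬ack) = {Err, Grant, Recv}
Sat(¬ack ∧ full) = {Recv}
A[full U (¬ack ∧ full)]: least fixpoint, start Z0 = Sat((¬ack ∧ full)) = {Recv}, add states in Sat(full) with every successor in Z. Already a fixed point.
Sat(A[full U (¬ack ∧ full)]) = {Recv}
AF A[full U (¬ack ∧ full)]: least fixpoint, start Z0 = {Recv}, add states with every successor in Z. Already a fixed point.
Sat(AF A[full U (¬ack ∧ full)]) = {Recv}
Recv ∈ Sat(AF A[full U (¬ack ∧ full)]) = {Recv}, so the formula holds at Recv.

Yes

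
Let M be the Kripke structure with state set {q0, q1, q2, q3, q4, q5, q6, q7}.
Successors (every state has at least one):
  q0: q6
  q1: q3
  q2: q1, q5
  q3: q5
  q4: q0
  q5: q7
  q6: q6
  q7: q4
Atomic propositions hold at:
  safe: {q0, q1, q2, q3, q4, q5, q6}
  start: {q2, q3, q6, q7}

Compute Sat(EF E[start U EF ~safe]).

Sat(~safe) = {q7}
EF ~safe: least fixpoint, start Z0 = {q7}, add states with some successor in Z. Z1 = {q5, q7}; Z2 = {q2, q3, q5, q7}; Z3 = {q1, q2, q3, q5, q7}; fixed.
Sat(EF ~safe) = {q1, q2, q3, q5, q7}
E[start U EF ~safe]: least fixpoint, start Z0 = Sat(EF ~safe) = {q1, q2, q3, q5, q7}, add states in Sat(start) with some successor in Z. Already a fixed point.
Sat(E[start U EF ~safe]) = {q1, q2, q3, q5, q7}
EF E[start U EF ~safe]: least fixpoint, start Z0 = {q1, q2, q3, q5, q7}, add states with some successor in Z. Already a fixed point.
Sat(EF E[start U EF ~safe]) = {q1, q2, q3, q5, q7}

{q1, q2, q3, q5, q7}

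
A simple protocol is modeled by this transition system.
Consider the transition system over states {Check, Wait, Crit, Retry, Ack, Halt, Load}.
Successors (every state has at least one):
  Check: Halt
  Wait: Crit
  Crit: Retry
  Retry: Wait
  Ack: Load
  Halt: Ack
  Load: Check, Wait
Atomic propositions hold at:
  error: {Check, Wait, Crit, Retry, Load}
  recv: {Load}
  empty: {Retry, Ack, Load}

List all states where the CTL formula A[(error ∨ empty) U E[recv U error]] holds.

Sat(error ∨ empty) = {Check, Wait, Crit, Retry, Ack, Load}
E[recv U error]: least fixpoint, start Z0 = Sat(error) = {Check, Wait, Crit, Retry, Load}, add states in Sat(recv) with some successor in Z. Already a fixed point.
Sat(E[recv U error]) = {Check, Wait, Crit, Retry, Load}
A[(error ∨ empty) U E[recv U error]]: least fixpoint, start Z0 = Sat(E[recv U error]) = {Check, Wait, Crit, Retry, Load}, add states in Sat(error ∨ empty) with every successor in Z. Z1 = {Check, Wait, Crit, Retry, Ack, Load}; fixed.
Sat(A[(error ∨ empty) U E[recv U error]]) = {Check, Wait, Crit, Retry, Ack, Load}

{Check, Wait, Crit, Retry, Ack, Load}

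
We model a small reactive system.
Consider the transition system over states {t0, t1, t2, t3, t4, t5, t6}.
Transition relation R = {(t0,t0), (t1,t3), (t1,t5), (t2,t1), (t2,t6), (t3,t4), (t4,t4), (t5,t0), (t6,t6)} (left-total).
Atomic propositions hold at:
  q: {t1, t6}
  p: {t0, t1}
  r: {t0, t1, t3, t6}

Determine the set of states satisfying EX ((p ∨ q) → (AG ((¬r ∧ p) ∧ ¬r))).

{t1, t3, t4}

Sat(p ∨ q) = {t0, t1, t6}
Sat(¬r) = {t2, t4, t5}
Sat(¬r ∧ p) = ∅
Sat((¬r ∧ p) ∧ ¬r) = ∅
AG ((¬r ∧ p) ∧ ¬r): greatest fixpoint, start Z0 = ∅, keep only states in Sat with every successor in Z. Already a fixed point.
Sat(AG ((¬r ∧ p) ∧ ¬r)) = ∅
Sat((p ∨ q) → (AG ((¬r ∧ p) ∧ ¬r))) = {t2, t3, t4, t5}
Sat(EX ((p ∨ q) → (AG ((¬r ∧ p) ∧ ¬r)))) = {s : some successor in {t2, t3, t4, t5}} = {t1, t3, t4}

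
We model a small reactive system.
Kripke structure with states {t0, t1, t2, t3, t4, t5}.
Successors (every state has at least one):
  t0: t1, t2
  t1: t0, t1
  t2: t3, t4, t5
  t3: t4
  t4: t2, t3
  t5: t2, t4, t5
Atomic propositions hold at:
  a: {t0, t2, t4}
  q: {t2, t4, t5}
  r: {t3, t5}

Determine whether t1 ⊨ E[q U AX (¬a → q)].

Sat(¬a) = {t1, t3, t5}
Sat(¬a → q) = {t0, t2, t4, t5}
Sat(AX (¬a → q)) = {s : every successor in {t0, t2, t4, t5}} = {t3, t5}
E[q U AX (¬a → q)]: least fixpoint, start Z0 = Sat(AX (¬a → q)) = {t3, t5}, add states in Sat(q) with some successor in Z. Z1 = {t2, t3, t4, t5}; fixed.
Sat(E[q U AX (¬a → q)]) = {t2, t3, t4, t5}
t1 ∉ Sat(E[q U AX (¬a → q)]) = {t2, t3, t4, t5}, so the formula does not hold at t1.

No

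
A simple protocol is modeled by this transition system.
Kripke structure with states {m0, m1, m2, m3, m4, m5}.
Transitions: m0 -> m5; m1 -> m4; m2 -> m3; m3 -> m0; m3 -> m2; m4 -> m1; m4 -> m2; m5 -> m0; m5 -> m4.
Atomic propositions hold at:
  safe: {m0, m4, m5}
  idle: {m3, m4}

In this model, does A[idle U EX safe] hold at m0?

Sat(EX safe) = {s : some successor in {m0, m4, m5}} = {m0, m1, m3, m5}
A[idle U EX safe]: least fixpoint, start Z0 = Sat(EX safe) = {m0, m1, m3, m5}, add states in Sat(idle) with every successor in Z. Already a fixed point.
Sat(A[idle U EX safe]) = {m0, m1, m3, m5}
m0 ∈ Sat(A[idle U EX safe]) = {m0, m1, m3, m5}, so the formula holds at m0.

Yes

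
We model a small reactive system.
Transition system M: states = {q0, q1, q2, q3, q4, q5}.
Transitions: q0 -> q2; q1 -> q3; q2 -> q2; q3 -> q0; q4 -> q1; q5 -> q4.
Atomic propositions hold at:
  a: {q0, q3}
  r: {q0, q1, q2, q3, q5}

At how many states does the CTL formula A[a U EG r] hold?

EG r: greatest fixpoint, start Z0 = {q0, q1, q2, q3, q5}, keep only states in Sat with some successor in Z. Z1 = {q0, q1, q2, q3}; fixed.
Sat(EG r) = {q0, q1, q2, q3}
A[a U EG r]: least fixpoint, start Z0 = Sat(EG r) = {q0, q1, q2, q3}, add states in Sat(a) with every successor in Z. Already a fixed point.
Sat(A[a U EG r]) = {q0, q1, q2, q3}
|Sat(A[a U EG r])| = |{q0, q1, q2, q3}| = 4.

4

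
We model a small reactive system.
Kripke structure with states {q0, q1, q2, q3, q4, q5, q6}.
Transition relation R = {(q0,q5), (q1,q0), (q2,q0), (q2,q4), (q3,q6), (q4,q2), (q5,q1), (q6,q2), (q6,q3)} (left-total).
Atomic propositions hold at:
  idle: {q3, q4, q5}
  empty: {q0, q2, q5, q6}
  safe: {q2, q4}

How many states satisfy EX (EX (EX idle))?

5

Sat(EX idle) = {s : some successor in {q3, q4, q5}} = {q0, q2, q6}
Sat(EX (EX idle)) = {s : some successor in {q0, q2, q6}} = {q1, q2, q3, q4, q6}
Sat(EX (EX (EX idle))) = {s : some successor in {q1, q2, q3, q4, q6}} = {q2, q3, q4, q5, q6}
|Sat(EX (EX (EX idle)))| = |{q2, q3, q4, q5, q6}| = 5.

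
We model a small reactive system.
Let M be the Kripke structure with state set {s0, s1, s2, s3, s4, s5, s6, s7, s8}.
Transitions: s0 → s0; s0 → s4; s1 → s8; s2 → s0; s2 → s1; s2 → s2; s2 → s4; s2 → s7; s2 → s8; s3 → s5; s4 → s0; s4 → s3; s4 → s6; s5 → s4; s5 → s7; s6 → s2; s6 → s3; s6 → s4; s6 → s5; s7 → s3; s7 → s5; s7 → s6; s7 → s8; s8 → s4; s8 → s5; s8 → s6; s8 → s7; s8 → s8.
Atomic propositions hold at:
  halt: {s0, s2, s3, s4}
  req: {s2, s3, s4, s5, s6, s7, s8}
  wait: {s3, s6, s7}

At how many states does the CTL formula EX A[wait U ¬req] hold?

3

Sat(¬req) = {s0, s1}
A[wait U ¬req]: least fixpoint, start Z0 = Sat(¬req) = {s0, s1}, add states in Sat(wait) with every successor in Z. Already a fixed point.
Sat(A[wait U ¬req]) = {s0, s1}
Sat(EX A[wait U ¬req]) = {s : some successor in {s0, s1}} = {s0, s2, s4}
|Sat(EX A[wait U ¬req])| = |{s0, s2, s4}| = 3.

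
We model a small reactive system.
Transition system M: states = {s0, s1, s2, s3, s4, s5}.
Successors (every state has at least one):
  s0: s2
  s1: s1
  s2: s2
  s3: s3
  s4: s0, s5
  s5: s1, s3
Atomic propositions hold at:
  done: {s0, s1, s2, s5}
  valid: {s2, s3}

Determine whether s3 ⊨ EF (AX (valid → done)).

Sat(valid → done) = {s0, s1, s2, s4, s5}
Sat(AX (valid → done)) = {s : every successor in {s0, s1, s2, s4, s5}} = {s0, s1, s2, s4}
EF (AX (valid → done)): least fixpoint, start Z0 = {s0, s1, s2, s4}, add states with some successor in Z. Z1 = {s0, s1, s2, s4, s5}; fixed.
Sat(EF (AX (valid → done))) = {s0, s1, s2, s4, s5}
s3 ∉ Sat(EF (AX (valid → done))) = {s0, s1, s2, s4, s5}, so the formula does not hold at s3.

No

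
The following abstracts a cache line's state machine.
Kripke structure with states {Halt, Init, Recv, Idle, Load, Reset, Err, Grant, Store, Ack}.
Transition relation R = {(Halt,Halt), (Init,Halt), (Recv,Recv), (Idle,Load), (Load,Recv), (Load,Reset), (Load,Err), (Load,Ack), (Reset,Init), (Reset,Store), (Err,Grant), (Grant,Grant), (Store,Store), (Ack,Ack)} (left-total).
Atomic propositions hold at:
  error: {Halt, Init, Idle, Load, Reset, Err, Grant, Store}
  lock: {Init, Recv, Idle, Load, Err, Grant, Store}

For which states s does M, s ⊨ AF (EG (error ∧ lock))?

Sat(error ∧ lock) = {Init, Idle, Load, Err, Grant, Store}
EG (error ∧ lock): greatest fixpoint, start Z0 = {Init, Idle, Load, Err, Grant, Store}, keep only states in Sat with some successor in Z. Z1 = {Idle, Load, Err, Grant, Store}; fixed.
Sat(EG (error ∧ lock)) = {Idle, Load, Err, Grant, Store}
AF (EG (error ∧ lock)): least fixpoint, start Z0 = {Idle, Load, Err, Grant, Store}, add states with every successor in Z. Already a fixed point.
Sat(AF (EG (error ∧ lock))) = {Idle, Load, Err, Grant, Store}

{Idle, Load, Err, Grant, Store}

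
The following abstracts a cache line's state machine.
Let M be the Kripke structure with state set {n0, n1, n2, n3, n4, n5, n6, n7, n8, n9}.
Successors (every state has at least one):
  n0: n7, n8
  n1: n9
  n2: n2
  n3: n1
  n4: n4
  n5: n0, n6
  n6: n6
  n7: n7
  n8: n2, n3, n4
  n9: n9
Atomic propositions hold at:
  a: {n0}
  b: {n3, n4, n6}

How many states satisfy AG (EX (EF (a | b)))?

2

Sat(a | b) = {n0, n3, n4, n6}
EF (a | b): least fixpoint, start Z0 = {n0, n3, n4, n6}, add states with some successor in Z. Z1 = {n0, n3, n4, n5, n6, n8}; fixed.
Sat(EF (a | b)) = {n0, n3, n4, n5, n6, n8}
Sat(EX (EF (a | b))) = {s : some successor in {n0, n3, n4, n5, n6, n8}} = {n0, n4, n5, n6, n8}
AG (EX (EF (a | b))): greatest fixpoint, start Z0 = {n0, n4, n5, n6, n8}, keep only states in Sat with every successor in Z. Z1 = {n4, n5, n6}; Z2 = {n4, n6}; fixed.
Sat(AG (EX (EF (a | b)))) = {n4, n6}
|Sat(AG (EX (EF (a | b))))| = |{n4, n6}| = 2.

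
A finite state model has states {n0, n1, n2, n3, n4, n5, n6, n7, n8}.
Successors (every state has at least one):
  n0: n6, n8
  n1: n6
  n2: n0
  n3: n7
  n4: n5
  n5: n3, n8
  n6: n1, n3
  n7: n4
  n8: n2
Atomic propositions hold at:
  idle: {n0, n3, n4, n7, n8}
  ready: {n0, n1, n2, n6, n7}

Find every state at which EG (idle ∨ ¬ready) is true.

Sat(¬ready) = {n3, n4, n5, n8}
Sat(idle ∨ ¬ready) = {n0, n3, n4, n5, n7, n8}
EG (idle ∨ ¬ready): greatest fixpoint, start Z0 = {n0, n3, n4, n5, n7, n8}, keep only states in Sat with some successor in Z. Z1 = {n0, n3, n4, n5, n7}; Z2 = {n3, n4, n5, n7}; fixed.
Sat(EG (idle ∨ ¬ready)) = {n3, n4, n5, n7}

{n3, n4, n5, n7}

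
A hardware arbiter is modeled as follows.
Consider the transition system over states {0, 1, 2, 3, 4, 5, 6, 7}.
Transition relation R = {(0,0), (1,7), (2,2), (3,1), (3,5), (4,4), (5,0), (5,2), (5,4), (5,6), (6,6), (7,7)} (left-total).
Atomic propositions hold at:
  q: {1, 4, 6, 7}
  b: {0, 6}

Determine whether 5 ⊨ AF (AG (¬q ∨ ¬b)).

Sat(¬q) = {0, 2, 3, 5}
Sat(¬b) = {1, 2, 3, 4, 5, 7}
Sat(¬q ∨ ¬b) = {0, 1, 2, 3, 4, 5, 7}
AG (¬q ∨ ¬b): greatest fixpoint, start Z0 = {0, 1, 2, 3, 4, 5, 7}, keep only states in Sat with every successor in Z. Z1 = {0, 1, 2, 3, 4, 7}; Z2 = {0, 1, 2, 4, 7}; fixed.
Sat(AG (¬q ∨ ¬b)) = {0, 1, 2, 4, 7}
AF (AG (¬q ∨ ¬b)): least fixpoint, start Z0 = {0, 1, 2, 4, 7}, add states with every successor in Z. Already a fixed point.
Sat(AF (AG (¬q ∨ ¬b))) = {0, 1, 2, 4, 7}
5 ∉ Sat(AF (AG (¬q ∨ ¬b))) = {0, 1, 2, 4, 7}, so the formula does not hold at 5.

No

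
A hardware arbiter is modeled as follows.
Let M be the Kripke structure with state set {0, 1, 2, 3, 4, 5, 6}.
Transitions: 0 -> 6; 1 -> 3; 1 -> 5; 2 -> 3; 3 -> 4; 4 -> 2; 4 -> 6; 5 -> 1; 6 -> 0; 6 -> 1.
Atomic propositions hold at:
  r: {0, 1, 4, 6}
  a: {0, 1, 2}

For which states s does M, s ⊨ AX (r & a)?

{5, 6}

Sat(r & a) = {0, 1}
Sat(AX (r & a)) = {s : every successor in {0, 1}} = {5, 6}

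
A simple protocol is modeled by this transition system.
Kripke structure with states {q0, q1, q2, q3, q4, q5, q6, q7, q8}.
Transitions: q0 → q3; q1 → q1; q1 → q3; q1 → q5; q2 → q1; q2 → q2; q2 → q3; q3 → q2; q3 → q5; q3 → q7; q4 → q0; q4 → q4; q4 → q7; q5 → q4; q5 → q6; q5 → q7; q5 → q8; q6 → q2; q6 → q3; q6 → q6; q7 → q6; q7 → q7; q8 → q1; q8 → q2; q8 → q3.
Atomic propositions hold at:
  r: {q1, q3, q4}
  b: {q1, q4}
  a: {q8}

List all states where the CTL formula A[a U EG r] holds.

EG r: greatest fixpoint, start Z0 = {q1, q3, q4}, keep only states in Sat with some successor in Z. Z1 = {q1, q4}; fixed.
Sat(EG r) = {q1, q4}
A[a U EG r]: least fixpoint, start Z0 = Sat(EG r) = {q1, q4}, add states in Sat(a) with every successor in Z. Already a fixed point.
Sat(A[a U EG r]) = {q1, q4}

{q1, q4}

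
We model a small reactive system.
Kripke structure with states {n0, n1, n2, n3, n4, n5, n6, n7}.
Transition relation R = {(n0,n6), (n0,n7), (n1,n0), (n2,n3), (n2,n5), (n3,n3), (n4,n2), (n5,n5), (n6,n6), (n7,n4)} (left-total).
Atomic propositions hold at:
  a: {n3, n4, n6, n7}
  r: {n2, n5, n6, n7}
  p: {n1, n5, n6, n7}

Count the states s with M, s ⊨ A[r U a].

A[r U a]: least fixpoint, start Z0 = Sat(a) = {n3, n4, n6, n7}, add states in Sat(r) with every successor in Z. Already a fixed point.
Sat(A[r U a]) = {n3, n4, n6, n7}
|Sat(A[r U a])| = |{n3, n4, n6, n7}| = 4.

4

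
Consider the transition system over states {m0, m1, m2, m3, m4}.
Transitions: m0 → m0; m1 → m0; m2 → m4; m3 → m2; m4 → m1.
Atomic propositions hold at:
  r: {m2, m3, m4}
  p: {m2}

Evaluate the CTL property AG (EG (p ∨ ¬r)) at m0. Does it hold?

Sat(¬r) = {m0, m1}
Sat(p ∨ ¬r) = {m0, m1, m2}
EG (p ∨ ¬r): greatest fixpoint, start Z0 = {m0, m1, m2}, keep only states in Sat with some successor in Z. Z1 = {m0, m1}; fixed.
Sat(EG (p ∨ ¬r)) = {m0, m1}
AG (EG (p ∨ ¬r)): greatest fixpoint, start Z0 = {m0, m1}, keep only states in Sat with every successor in Z. Already a fixed point.
Sat(AG (EG (p ∨ ¬r))) = {m0, m1}
m0 ∈ Sat(AG (EG (p ∨ ¬r))) = {m0, m1}, so the formula holds at m0.

Yes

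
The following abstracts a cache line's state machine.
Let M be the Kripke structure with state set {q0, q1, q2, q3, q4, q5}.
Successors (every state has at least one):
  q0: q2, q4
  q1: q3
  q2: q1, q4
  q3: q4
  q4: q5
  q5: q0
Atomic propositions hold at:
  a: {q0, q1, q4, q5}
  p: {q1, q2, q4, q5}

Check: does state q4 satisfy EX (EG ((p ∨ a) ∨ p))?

Sat(p ∨ a) = {q0, q1, q2, q4, q5}
Sat((p ∨ a) ∨ p) = {q0, q1, q2, q4, q5}
EG ((p ∨ a) ∨ p): greatest fixpoint, start Z0 = {q0, q1, q2, q4, q5}, keep only states in Sat with some successor in Z. Z1 = {q0, q2, q4, q5}; fixed.
Sat(EG ((p ∨ a) ∨ p)) = {q0, q2, q4, q5}
Sat(EX (EG ((p ∨ a) ∨ p))) = {s : some successor in {q0, q2, q4, q5}} = {q0, q2, q3, q4, q5}
q4 ∈ Sat(EX (EG ((p ∨ a) ∨ p))) = {q0, q2, q3, q4, q5}, so the formula holds at q4.

Yes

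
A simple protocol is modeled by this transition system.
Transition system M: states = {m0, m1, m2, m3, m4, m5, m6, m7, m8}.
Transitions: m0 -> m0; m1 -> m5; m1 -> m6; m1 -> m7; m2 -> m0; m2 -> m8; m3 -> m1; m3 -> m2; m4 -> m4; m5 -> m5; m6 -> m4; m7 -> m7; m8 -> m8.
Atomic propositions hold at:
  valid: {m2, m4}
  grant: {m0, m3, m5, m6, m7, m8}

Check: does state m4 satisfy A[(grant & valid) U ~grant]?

Sat(grant & valid) = ∅
Sat(~grant) = {m1, m2, m4}
A[(grant & valid) U ~grant]: least fixpoint, start Z0 = Sat(~grant) = {m1, m2, m4}, add states in Sat(grant & valid) with every successor in Z. Already a fixed point.
Sat(A[(grant & valid) U ~grant]) = {m1, m2, m4}
m4 ∈ Sat(A[(grant & valid) U ~grant]) = {m1, m2, m4}, so the formula holds at m4.

Yes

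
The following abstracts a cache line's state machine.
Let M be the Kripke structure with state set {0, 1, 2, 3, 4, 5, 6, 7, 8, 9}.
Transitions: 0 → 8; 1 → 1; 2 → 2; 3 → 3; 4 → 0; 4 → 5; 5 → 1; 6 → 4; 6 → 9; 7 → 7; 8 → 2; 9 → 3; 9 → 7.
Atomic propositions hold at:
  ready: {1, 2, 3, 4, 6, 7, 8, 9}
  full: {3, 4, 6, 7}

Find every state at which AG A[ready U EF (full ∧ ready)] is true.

Sat(full ∧ ready) = {3, 4, 6, 7}
EF (full ∧ ready): least fixpoint, start Z0 = {3, 4, 6, 7}, add states with some successor in Z. Z1 = {3, 4, 6, 7, 9}; fixed.
Sat(EF (full ∧ ready)) = {3, 4, 6, 7, 9}
A[ready U EF (full ∧ ready)]: least fixpoint, start Z0 = Sat(EF (full ∧ ready)) = {3, 4, 6, 7, 9}, add states in Sat(ready) with every successor in Z. Already a fixed point.
Sat(A[ready U EF (full ∧ ready)]) = {3, 4, 6, 7, 9}
AG A[ready U EF (full ∧ ready)]: greatest fixpoint, start Z0 = {3, 4, 6, 7, 9}, keep only states in Sat with every successor in Z. Z1 = {3, 6, 7, 9}; Z2 = {3, 7, 9}; fixed.
Sat(AG A[ready U EF (full ∧ ready)]) = {3, 7, 9}

{3, 7, 9}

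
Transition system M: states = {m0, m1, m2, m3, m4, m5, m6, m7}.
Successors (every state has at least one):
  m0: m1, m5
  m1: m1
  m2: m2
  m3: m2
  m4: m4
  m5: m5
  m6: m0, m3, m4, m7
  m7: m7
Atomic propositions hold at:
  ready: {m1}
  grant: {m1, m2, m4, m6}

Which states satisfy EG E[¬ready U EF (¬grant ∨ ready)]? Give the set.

{m0, m1, m5, m6, m7}

Sat(¬ready) = {m0, m2, m3, m4, m5, m6, m7}
Sat(¬grant) = {m0, m3, m5, m7}
Sat(¬grant ∨ ready) = {m0, m1, m3, m5, m7}
EF (¬grant ∨ ready): least fixpoint, start Z0 = {m0, m1, m3, m5, m7}, add states with some successor in Z. Z1 = {m0, m1, m3, m5, m6, m7}; fixed.
Sat(EF (¬grant ∨ ready)) = {m0, m1, m3, m5, m6, m7}
E[¬ready U EF (¬grant ∨ ready)]: least fixpoint, start Z0 = Sat(EF (¬grant ∨ ready)) = {m0, m1, m3, m5, m6, m7}, add states in Sat(¬ready) with some successor in Z. Already a fixed point.
Sat(E[¬ready U EF (¬grant ∨ ready)]) = {m0, m1, m3, m5, m6, m7}
EG E[¬ready U EF (¬grant ∨ ready)]: greatest fixpoint, start Z0 = {m0, m1, m3, m5, m6, m7}, keep only states in Sat with some successor in Z. Z1 = {m0, m1, m5, m6, m7}; fixed.
Sat(EG E[¬ready U EF (¬grant ∨ ready)]) = {m0, m1, m5, m6, m7}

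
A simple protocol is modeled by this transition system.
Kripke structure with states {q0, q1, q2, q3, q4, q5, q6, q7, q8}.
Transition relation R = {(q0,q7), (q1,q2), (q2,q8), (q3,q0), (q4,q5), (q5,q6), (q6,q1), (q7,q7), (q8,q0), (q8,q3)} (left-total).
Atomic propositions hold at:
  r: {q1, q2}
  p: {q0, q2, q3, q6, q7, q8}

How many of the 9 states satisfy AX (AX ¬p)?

1

Sat(¬p) = {q1, q4, q5}
Sat(AX ¬p) = {s : every successor in {q1, q4, q5}} = {q4, q6}
Sat(AX (AX ¬p)) = {s : every successor in {q4, q6}} = {q5}
|Sat(AX (AX ¬p))| = |{q5}| = 1.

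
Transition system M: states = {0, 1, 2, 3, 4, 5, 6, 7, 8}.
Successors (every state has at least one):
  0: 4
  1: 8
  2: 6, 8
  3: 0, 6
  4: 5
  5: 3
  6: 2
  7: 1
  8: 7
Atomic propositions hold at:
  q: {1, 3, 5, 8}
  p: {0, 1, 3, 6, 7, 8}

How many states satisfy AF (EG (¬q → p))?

3

Sat(¬q) = {0, 2, 4, 6, 7}
Sat(¬q → p) = {0, 1, 3, 5, 6, 7, 8}
EG (¬q → p): greatest fixpoint, start Z0 = {0, 1, 3, 5, 6, 7, 8}, keep only states in Sat with some successor in Z. Z1 = {1, 3, 5, 7, 8}; Z2 = {1, 5, 7, 8}; Z3 = {1, 7, 8}; fixed.
Sat(EG (¬q → p)) = {1, 7, 8}
AF (EG (¬q → p)): least fixpoint, start Z0 = {1, 7, 8}, add states with every successor in Z. Already a fixed point.
Sat(AF (EG (¬q → p))) = {1, 7, 8}
|Sat(AF (EG (¬q → p)))| = |{1, 7, 8}| = 3.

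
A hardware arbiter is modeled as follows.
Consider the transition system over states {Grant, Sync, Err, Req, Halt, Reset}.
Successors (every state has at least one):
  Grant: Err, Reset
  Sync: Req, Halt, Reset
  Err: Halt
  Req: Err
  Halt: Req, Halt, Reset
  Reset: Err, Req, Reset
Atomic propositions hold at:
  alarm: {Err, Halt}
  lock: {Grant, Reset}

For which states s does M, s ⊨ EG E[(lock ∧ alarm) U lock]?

{Grant, Reset}

Sat(lock ∧ alarm) = ∅
E[(lock ∧ alarm) U lock]: least fixpoint, start Z0 = Sat(lock) = {Grant, Reset}, add states in Sat(lock ∧ alarm) with some successor in Z. Already a fixed point.
Sat(E[(lock ∧ alarm) U lock]) = {Grant, Reset}
EG E[(lock ∧ alarm) U lock]: greatest fixpoint, start Z0 = {Grant, Reset}, keep only states in Sat with some successor in Z. Already a fixed point.
Sat(EG E[(lock ∧ alarm) U lock]) = {Grant, Reset}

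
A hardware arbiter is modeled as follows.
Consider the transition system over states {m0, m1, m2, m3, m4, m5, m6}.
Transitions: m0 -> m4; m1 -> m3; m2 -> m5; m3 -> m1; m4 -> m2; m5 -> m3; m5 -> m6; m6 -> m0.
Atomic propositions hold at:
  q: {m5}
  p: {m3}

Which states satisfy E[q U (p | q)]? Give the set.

{m3, m5}

Sat(p | q) = {m3, m5}
E[q U (p | q)]: least fixpoint, start Z0 = Sat((p | q)) = {m3, m5}, add states in Sat(q) with some successor in Z. Already a fixed point.
Sat(E[q U (p | q)]) = {m3, m5}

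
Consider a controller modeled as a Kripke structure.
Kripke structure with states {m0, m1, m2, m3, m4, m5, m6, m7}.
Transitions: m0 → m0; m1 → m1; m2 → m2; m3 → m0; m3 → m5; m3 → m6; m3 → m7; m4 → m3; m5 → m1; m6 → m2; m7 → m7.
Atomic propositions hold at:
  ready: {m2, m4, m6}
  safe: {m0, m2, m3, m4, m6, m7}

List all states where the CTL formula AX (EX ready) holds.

{m2, m4, m6}

Sat(EX ready) = {s : some successor in {m2, m4, m6}} = {m2, m3, m6}
Sat(AX (EX ready)) = {s : every successor in {m2, m3, m6}} = {m2, m4, m6}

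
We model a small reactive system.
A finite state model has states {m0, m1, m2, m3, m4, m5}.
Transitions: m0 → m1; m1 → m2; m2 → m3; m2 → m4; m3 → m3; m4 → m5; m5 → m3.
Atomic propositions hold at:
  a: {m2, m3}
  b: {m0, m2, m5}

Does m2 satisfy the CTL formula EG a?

EG a: greatest fixpoint, start Z0 = {m2, m3}, keep only states in Sat with some successor in Z. Already a fixed point.
Sat(EG a) = {m2, m3}
m2 ∈ Sat(EG a) = {m2, m3}, so the formula holds at m2.

Yes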